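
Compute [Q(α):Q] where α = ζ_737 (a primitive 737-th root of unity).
[Q(α):Q] = 660

The minimal polynomial of ζ_737 over Q is the 737-th cyclotomic polynomial Φ_737(x), which is irreducible over Q and has degree φ(737) = 660. Hence [Q(α):Q] = φ(737) = 660.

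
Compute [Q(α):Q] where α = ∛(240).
[Q(α):Q] = 3

The minimal polynomial of α is x^3 - 240, irreducible over Q since 240 is not a perfect cube (so x^3 - 240 has no rational root). Hence [Q(α):Q] = deg(m_α) = 3.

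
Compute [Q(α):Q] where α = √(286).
[Q(α):Q] = 2

[Q(α):Q] equals the degree of the minimal polynomial of α. Here α^2 = 286 and x^2 - 286 is irreducible (d = 286 is squarefree, ≠ 1, hence not a square), so deg(m_α) = 2. Thus [Q(α):Q] = 2.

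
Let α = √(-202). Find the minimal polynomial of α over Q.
m_α(x) = x^2 + 202

α satisfies α^2 + 202 = 0, so x^2 + 202 annihilates α. Since d = -202 is squarefree and ≠ 1, it is not a perfect square in Q, so x^2 + 202 has no rational root and is therefore irreducible over Q (a degree-2 polynomial over a field is irreducible iff it has no root). Hence m_α(x) = x^2 + 202.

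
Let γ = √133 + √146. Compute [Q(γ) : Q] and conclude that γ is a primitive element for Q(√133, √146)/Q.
[Q(γ) : Q] = 4 (equivalently, Q(γ) = Q(√133, √146))

Obviously Q(γ) ⊆ Q(√133, √146), and [Q(√133, √146):Q] = 4 (since 133, 146 are distinct squarefree integers > 1 with 19418 not a perfect square). To show equality we compute the minimal polynomial of γ. From γ = √133 + √146: γ^2 = 133 + 2√(19418) + 146 = 279 + 2√(19418), so γ^2 - 279 = 2√(19418); squaring, (γ^2 - 279)^2 = 4·19418, i.e. γ^4 - 558γ^2 + 77841 - 77672 = 0, i.e. γ^4 - 558γ^2 + 169 = 0. So γ is a root of x^4 - 558x^2 + 169. This polynomial is irreducible over Q: it has no rational root (each ±√133 ± √146 is irrational), and any factorization into two quadratics over Q would force √(19418) ∈ Q (pairing opposite roots) or √133, √146 ∈ Q (other pairings), all impossible. Hence [Q(γ):Q] = 4 = [Q(√133, √146):Q], so Q(γ) = Q(√133, √146).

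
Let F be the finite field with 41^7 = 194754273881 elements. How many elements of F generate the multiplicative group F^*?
There are φ(194754273880) = 76090041216 primitive elements

F_q^* is cyclic of order q - 1 = 194754273880. A cyclic group of order m has exactly φ(m) generators. Here m = 194754273880 = 2^3 · 5 · 43 · 113229229, so the number of primitive elements is φ(194754273880) = 76090041216.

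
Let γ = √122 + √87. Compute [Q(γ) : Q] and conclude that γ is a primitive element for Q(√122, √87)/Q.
[Q(γ) : Q] = 4 (equivalently, Q(γ) = Q(√122, √87))

Obviously Q(γ) ⊆ Q(√122, √87), and [Q(√122, √87):Q] = 4 (since 122, 87 are distinct squarefree integers > 1 with 10614 not a perfect square). To show equality we compute the minimal polynomial of γ. From γ = √122 + √87: γ^2 = 122 + 2√(10614) + 87 = 209 + 2√(10614), so γ^2 - 209 = 2√(10614); squaring, (γ^2 - 209)^2 = 4·10614, i.e. γ^4 - 418γ^2 + 43681 - 42456 = 0, i.e. γ^4 - 418γ^2 + 1225 = 0. So γ is a root of x^4 - 418x^2 + 1225. This polynomial is irreducible over Q: it has no rational root (each ±√122 ± √87 is irrational), and any factorization into two quadratics over Q would force √(10614) ∈ Q (pairing opposite roots) or √122, √87 ∈ Q (other pairings), all impossible. Hence [Q(γ):Q] = 4 = [Q(√122, √87):Q], so Q(γ) = Q(√122, √87).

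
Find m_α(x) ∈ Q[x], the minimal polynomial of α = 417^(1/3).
m_α(x) = x^3 - 417

α satisfies α^3 = 417, so x^3 - 417 annihilates α. By the rational root test, a rational root p/q (in lowest terms) of x^3 - 417 would satisfy p^3 = 417 q^3, forcing q = 1 and p^3 = 417; but 417 is not a perfect cube, contradiction. A monic cubic over Q with no rational root is irreducible (any nontrivial factorization would include a linear factor). Hence x^3 - 417 is the minimal polynomial of α, and in particular [Q(α):Q] = 3.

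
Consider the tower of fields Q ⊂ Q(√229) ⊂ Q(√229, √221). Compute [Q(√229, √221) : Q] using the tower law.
[Q(√229, √221) : Q] = 4

[Q(√229):Q] = 2 (min poly x^2 - 229, irreducible since 229 is squarefree > 1). For the top step, suppose √221 ∈ Q(√229), say √221 = c + d√229 with c, d ∈ Q. Squaring: 221 = c^2 + 229d^2 + 2cd√229. Since √229 ∉ Q this forces 2cd = 0. If d = 0 then √221 = c ∈ Q, contradicting 221 squarefree > 1. If c = 0 then 221 = 229d^2, so 229·221 = (229d)^2 is a perfect square in Q — but 229·221 = 50609 is not a perfect square (since 229 and 221 are distinct squarefree integers). Contradiction. Hence √221 ∉ Q(√229), so x^2 - 221 stays irreducible over Q(√229) and [Q(√229, √221) : Q(√229)] = 2. By the tower law, [Q(√229, √221) : Q] = 2 · 2 = 4.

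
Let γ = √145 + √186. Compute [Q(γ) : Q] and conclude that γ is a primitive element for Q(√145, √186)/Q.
[Q(γ) : Q] = 4 (equivalently, Q(γ) = Q(√145, √186))

Obviously Q(γ) ⊆ Q(√145, √186), and [Q(√145, √186):Q] = 4 (since 145, 186 are distinct squarefree integers > 1 with 26970 not a perfect square). To show equality we compute the minimal polynomial of γ. From γ = √145 + √186: γ^2 = 145 + 2√(26970) + 186 = 331 + 2√(26970), so γ^2 - 331 = 2√(26970); squaring, (γ^2 - 331)^2 = 4·26970, i.e. γ^4 - 662γ^2 + 109561 - 107880 = 0, i.e. γ^4 - 662γ^2 + 1681 = 0. So γ is a root of x^4 - 662x^2 + 1681. This polynomial is irreducible over Q: it has no rational root (each ±√145 ± √186 is irrational), and any factorization into two quadratics over Q would force √(26970) ∈ Q (pairing opposite roots) or √145, √186 ∈ Q (other pairings), all impossible. Hence [Q(γ):Q] = 4 = [Q(√145, √186):Q], so Q(γ) = Q(√145, √186).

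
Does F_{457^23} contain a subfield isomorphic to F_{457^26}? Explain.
No: F_{457^26} is not a subfield of F_{457^23}

F_{p^m} embeds in F_{p^n} iff m | n. Here 26 ∤ 23 (since 23 = 0·26 + 23 with remainder 23 ≠ 0), so F_{457^26} is not a subfield of F_{457^23}. Equivalently: if it were, the tower law would give 26 = [F_{457^26}:F_457] dividing [F_{457^23}:F_457] = 23, contradiction.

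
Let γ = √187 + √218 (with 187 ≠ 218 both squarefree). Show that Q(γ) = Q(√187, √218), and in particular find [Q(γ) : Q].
[Q(γ) : Q] = 4 (equivalently, Q(γ) = Q(√187, √218))

Obviously Q(γ) ⊆ Q(√187, √218), and [Q(√187, √218):Q] = 4 (since 187, 218 are distinct squarefree integers > 1 with 40766 not a perfect square). To show equality we compute the minimal polynomial of γ. From γ = √187 + √218: γ^2 = 187 + 2√(40766) + 218 = 405 + 2√(40766), so γ^2 - 405 = 2√(40766); squaring, (γ^2 - 405)^2 = 4·40766, i.e. γ^4 - 810γ^2 + 164025 - 163064 = 0, i.e. γ^4 - 810γ^2 + 961 = 0. So γ is a root of x^4 - 810x^2 + 961. This polynomial is irreducible over Q: it has no rational root (each ±√187 ± √218 is irrational), and any factorization into two quadratics over Q would force √(40766) ∈ Q (pairing opposite roots) or √187, √218 ∈ Q (other pairings), all impossible. Hence [Q(γ):Q] = 4 = [Q(√187, √218):Q], so Q(γ) = Q(√187, √218).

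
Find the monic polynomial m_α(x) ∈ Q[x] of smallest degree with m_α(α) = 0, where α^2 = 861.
m_α(x) = x^2 - 861

α satisfies α^2 - 861 = 0, so x^2 - 861 annihilates α. Since d = 861 is squarefree and ≠ 1, it is not a perfect square in Q, so x^2 - 861 has no rational root and is therefore irreducible over Q (a degree-2 polynomial over a field is irreducible iff it has no root). Hence m_α(x) = x^2 - 861.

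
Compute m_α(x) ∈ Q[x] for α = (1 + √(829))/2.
m_α(x) = x^2 - x - 207

From 2α - 1 = √(829), squaring gives (2α - 1)^2 = 829, i.e. 4α^2 - 4α + 1 = 829, so α^2 - α + (1 - 829)/4 = 0. Since 829 ≡ 1 (mod 4), (1 - 829)/4 = -207 ∈ Z. The polynomial x^2 - x - 207 has discriminant 1 - 4·(-207) = 829, which is not a perfect square in Q (d = 829 is squarefree and ≠ 1), so x^2 - x - 207 is irreducible over Q. It is the minimal polynomial of α.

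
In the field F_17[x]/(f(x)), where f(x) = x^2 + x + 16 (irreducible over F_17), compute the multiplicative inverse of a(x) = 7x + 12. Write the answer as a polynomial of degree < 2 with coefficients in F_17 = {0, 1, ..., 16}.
a(x)^(-1) ≡ 4x + 2 (mod f(x))

Since f is irreducible over F_17, F_17[x]/(f) is a field and a(x) ≠ 0 has an inverse. Apply the extended Euclidean algorithm to f(x) and a(x) in F_17[x]: f(x) = (5x + 11)·a(x) + (3). The last nonzero remainder is the constant 3 = gcd(f, a) in F_17. Back-substituting through the division chain expresses 3 = s(x)·a(x) + t(x)·f(x) with s(x) ≡ 12x + 6 (mod f), so (12x + 6)·a(x) ≡ 3 (mod f). Multiplying by 3^(-1) ≡ 6 in F_17 gives a(x)^(-1) ≡ 6·(12x + 6) ≡ 4x + 2 (mod f). Check: (7x + 12)·(4x + 2) = 11x^2 + 11x + 7 ≡ 1 (mod x^2 + x + 16).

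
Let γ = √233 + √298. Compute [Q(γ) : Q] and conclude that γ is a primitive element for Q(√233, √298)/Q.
[Q(γ) : Q] = 4 (equivalently, Q(γ) = Q(√233, √298))

Obviously Q(γ) ⊆ Q(√233, √298), and [Q(√233, √298):Q] = 4 (since 233, 298 are distinct squarefree integers > 1 with 69434 not a perfect square). To show equality we compute the minimal polynomial of γ. From γ = √233 + √298: γ^2 = 233 + 2√(69434) + 298 = 531 + 2√(69434), so γ^2 - 531 = 2√(69434); squaring, (γ^2 - 531)^2 = 4·69434, i.e. γ^4 - 1062γ^2 + 281961 - 277736 = 0, i.e. γ^4 - 1062γ^2 + 4225 = 0. So γ is a root of x^4 - 1062x^2 + 4225. This polynomial is irreducible over Q: it has no rational root (each ±√233 ± √298 is irrational), and any factorization into two quadratics over Q would force √(69434) ∈ Q (pairing opposite roots) or √233, √298 ∈ Q (other pairings), all impossible. Hence [Q(γ):Q] = 4 = [Q(√233, √298):Q], so Q(γ) = Q(√233, √298).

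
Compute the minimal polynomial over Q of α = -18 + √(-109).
m_α(x) = x^2 + 36x + 433

From α + 18 = √(-109), squaring gives (α + 18)^2 = -109, i.e. α^2 + 36α + 324 = -109, so α^2 + 36α + 433 = 0. The discriminant of x^2 + 36x + 433 is (36)^2 - 4·(433) = 1296 - 1732 = -436, and 4·(-109) is not a perfect square in Q since -109 is squarefree and ≠ 1. Hence x^2 + 36x + 433 is irreducible over Q and is the minimal polynomial of α.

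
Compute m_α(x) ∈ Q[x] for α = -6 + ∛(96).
m_α(x) = x^3 + 18x^2 + 108x + 120

Set β = α + 6 = ∛(96), so β^3 = 96. Then (α + 6)^3 - 96 = 0, i.e. α is a root of g(x) = (x + 6)^3 - 96 = x^3 + 18x^2 + 108x + 120. Since g(x) = h(x + 6) where h(x) = x^3 - 96, and h is irreducible over Q (because 96 is not a perfect cube, so h has no rational root, and a monic cubic with no rational root is irreducible), g is also irreducible (irreducibility is preserved under the substitution x → x + 6). Hence m_α(x) = x^3 + 18x^2 + 108x + 120.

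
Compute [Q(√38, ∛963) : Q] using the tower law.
[Q(√38, ∛963) : Q] = 6

Let L = Q(√38, ∛963). Since Q(√38) ⊂ L and [Q(√38):Q] = 2, the tower law gives 2 | [L:Q]. Likewise Q(∛963) ⊂ L with [Q(∛963):Q] = 3 (because 963 is not a perfect cube), so 3 | [L:Q]. As gcd(2,3) = 1, [L:Q] is divisible by 6. Conversely L is generated over Q by √38 and ∛963, so [L:Q] ≤ 2·3 = 6. Therefore [Q(√38, ∛963) : Q] = 6.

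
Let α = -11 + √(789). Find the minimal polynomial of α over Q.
m_α(x) = x^2 + 22x - 668

From α + 11 = √(789), squaring gives (α + 11)^2 = 789, i.e. α^2 + 22α + 121 = 789, so α^2 + 22α - 668 = 0. The discriminant of x^2 + 22x - 668 is (22)^2 - 4·(-668) = 484 + 2672 = 3156, and 4·(789) is not a perfect square in Q since 789 is squarefree and ≠ 1. Hence x^2 + 22x - 668 is irreducible over Q and is the minimal polynomial of α.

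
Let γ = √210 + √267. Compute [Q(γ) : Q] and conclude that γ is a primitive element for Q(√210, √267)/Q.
[Q(γ) : Q] = 4 (equivalently, Q(γ) = Q(√210, √267))

Obviously Q(γ) ⊆ Q(√210, √267), and [Q(√210, √267):Q] = 4 (since 210, 267 are distinct squarefree integers > 1 with 56070 not a perfect square). To show equality we compute the minimal polynomial of γ. From γ = √210 + √267: γ^2 = 210 + 2√(56070) + 267 = 477 + 2√(56070), so γ^2 - 477 = 2√(56070); squaring, (γ^2 - 477)^2 = 4·56070, i.e. γ^4 - 954γ^2 + 227529 - 224280 = 0, i.e. γ^4 - 954γ^2 + 3249 = 0. So γ is a root of x^4 - 954x^2 + 3249. This polynomial is irreducible over Q: it has no rational root (each ±√210 ± √267 is irrational), and any factorization into two quadratics over Q would force √(56070) ∈ Q (pairing opposite roots) or √210, √267 ∈ Q (other pairings), all impossible. Hence [Q(γ):Q] = 4 = [Q(√210, √267):Q], so Q(γ) = Q(√210, √267).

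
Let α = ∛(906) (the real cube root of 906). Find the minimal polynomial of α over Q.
m_α(x) = x^3 - 906

α satisfies α^3 = 906, so x^3 - 906 annihilates α. By the rational root test, a rational root p/q (in lowest terms) of x^3 - 906 would satisfy p^3 = 906 q^3, forcing q = 1 and p^3 = 906; but 906 is not a perfect cube, contradiction. A monic cubic over Q with no rational root is irreducible (any nontrivial factorization would include a linear factor). Hence x^3 - 906 is the minimal polynomial of α, and in particular [Q(α):Q] = 3.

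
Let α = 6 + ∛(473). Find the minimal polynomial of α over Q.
m_α(x) = x^3 - 18x^2 + 108x - 689

Set β = α - 6 = ∛(473), so β^3 = 473. Then (α - 6)^3 - 473 = 0, i.e. α is a root of g(x) = (x - 6)^3 - 473 = x^3 - 18x^2 + 108x - 689. Since g(x) = h(x - 6) where h(x) = x^3 - 473, and h is irreducible over Q (because 473 is not a perfect cube, so h has no rational root, and a monic cubic with no rational root is irreducible), g is also irreducible (irreducibility is preserved under the substitution x → x - 6). Hence m_α(x) = x^3 - 18x^2 + 108x - 689.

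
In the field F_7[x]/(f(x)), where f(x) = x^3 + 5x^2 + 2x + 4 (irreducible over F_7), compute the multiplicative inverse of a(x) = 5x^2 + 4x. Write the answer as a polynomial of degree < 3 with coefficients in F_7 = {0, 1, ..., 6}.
a(x)^(-1) ≡ 5x^2 + x + 3 (mod f(x))

Since f is irreducible over F_7, F_7[x]/(f) is a field and a(x) ≠ 0 has an inverse. Apply the extended Euclidean algorithm to f(x) and a(x) in F_7[x]: f(x) = (3x)·a(x) + (2x + 4);  a(x) = (6x + 4)·(2x + 4) + (5). The last nonzero remainder is the constant 5 = gcd(f, a) in F_7. Back-substituting through the division chain expresses 5 = s(x)·a(x) + t(x)·f(x) with s(x) ≡ 4x^2 + 5x + 1 (mod f), so (4x^2 + 5x + 1)·a(x) ≡ 5 (mod f). Multiplying by 5^(-1) ≡ 3 in F_7 gives a(x)^(-1) ≡ 3·(4x^2 + 5x + 1) ≡ 5x^2 + x + 3 (mod f). Check: (5x^2 + 4x)·(5x^2 + x + 3) = 4x^4 + 4x^3 + 5x^2 + 5x ≡ 1 (mod x^3 + 5x^2 + 2x + 4).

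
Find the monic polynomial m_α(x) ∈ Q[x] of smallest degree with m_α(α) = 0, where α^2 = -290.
m_α(x) = x^2 + 290

α satisfies α^2 + 290 = 0, so x^2 + 290 annihilates α. Since d = -290 is squarefree and ≠ 1, it is not a perfect square in Q, so x^2 + 290 has no rational root and is therefore irreducible over Q (a degree-2 polynomial over a field is irreducible iff it has no root). Hence m_α(x) = x^2 + 290.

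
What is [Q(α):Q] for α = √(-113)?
[Q(α):Q] = 2

[Q(α):Q] equals the degree of the minimal polynomial of α. Here α^2 = -113 and x^2 + 113 is irreducible (d = -113 is squarefree, ≠ 1, hence not a square), so deg(m_α) = 2. Thus [Q(α):Q] = 2.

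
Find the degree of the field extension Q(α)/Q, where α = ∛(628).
[Q(α):Q] = 3

The minimal polynomial of α is x^3 - 628, irreducible over Q since 628 is not a perfect cube (so x^3 - 628 has no rational root). Hence [Q(α):Q] = deg(m_α) = 3.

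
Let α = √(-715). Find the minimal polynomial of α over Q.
m_α(x) = x^2 + 715

α satisfies α^2 + 715 = 0, so x^2 + 715 annihilates α. Since d = -715 is squarefree and ≠ 1, it is not a perfect square in Q, so x^2 + 715 has no rational root and is therefore irreducible over Q (a degree-2 polynomial over a field is irreducible iff it has no root). Hence m_α(x) = x^2 + 715.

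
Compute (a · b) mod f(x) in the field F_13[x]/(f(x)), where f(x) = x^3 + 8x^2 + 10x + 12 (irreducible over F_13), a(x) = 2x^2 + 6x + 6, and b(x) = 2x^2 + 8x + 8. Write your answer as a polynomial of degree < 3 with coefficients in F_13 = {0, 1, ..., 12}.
a · b ≡ 3x^2 + 10x + 5 (mod f(x))

Multiply in F_13[x]: a(x)·b(x) = (2x^2 + 6x + 6)·(2x^2 + 8x + 8) = 4x^4 + 2x^3 + 11x^2 + 5x + 9. This has degree ≥ 3, so divide by f(x) over F_13: 4x^4 + 2x^3 + 11x^2 + 5x + 9 = (4x + 9)·(x^3 + 8x^2 + 10x + 12) + (3x^2 + 10x + 5). Hence a·b ≡ 3x^2 + 10x + 5 (mod f). (F_13[x]/(f) is a field with 13^3 = 2197 elements since f is irreducible of degree 3.)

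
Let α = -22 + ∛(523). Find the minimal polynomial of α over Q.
m_α(x) = x^3 + 66x^2 + 1452x + 10125

Set β = α + 22 = ∛(523), so β^3 = 523. Then (α + 22)^3 - 523 = 0, i.e. α is a root of g(x) = (x + 22)^3 - 523 = x^3 + 66x^2 + 1452x + 10125. Since g(x) = h(x + 22) where h(x) = x^3 - 523, and h is irreducible over Q (because 523 is not a perfect cube, so h has no rational root, and a monic cubic with no rational root is irreducible), g is also irreducible (irreducibility is preserved under the substitution x → x + 22). Hence m_α(x) = x^3 + 66x^2 + 1452x + 10125.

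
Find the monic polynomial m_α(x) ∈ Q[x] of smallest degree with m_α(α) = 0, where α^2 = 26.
m_α(x) = x^2 - 26

α satisfies α^2 - 26 = 0, so x^2 - 26 annihilates α. Since d = 26 is squarefree and ≠ 1, it is not a perfect square in Q, so x^2 - 26 has no rational root and is therefore irreducible over Q (a degree-2 polynomial over a field is irreducible iff it has no root). Hence m_α(x) = x^2 - 26.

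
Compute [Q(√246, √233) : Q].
[Q(√246, √233) : Q] = 4

[Q(√246):Q] = 2 (min poly x^2 - 246, irreducible since 246 is squarefree > 1). For the top step, suppose √233 ∈ Q(√246), say √233 = c + d√246 with c, d ∈ Q. Squaring: 233 = c^2 + 246d^2 + 2cd√246. Since √246 ∉ Q this forces 2cd = 0. If d = 0 then √233 = c ∈ Q, contradicting 233 squarefree > 1. If c = 0 then 233 = 246d^2, so 246·233 = (246d)^2 is a perfect square in Q — but 246·233 = 57318 is not a perfect square (since 246 and 233 are distinct squarefree integers). Contradiction. Hence √233 ∉ Q(√246), so x^2 - 233 stays irreducible over Q(√246) and [Q(√246, √233) : Q(√246)] = 2. By the tower law, [Q(√246, √233) : Q] = 2 · 2 = 4.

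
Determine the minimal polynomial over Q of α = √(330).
m_α(x) = x^2 - 330

α satisfies α^2 - 330 = 0, so x^2 - 330 annihilates α. Since d = 330 is squarefree and ≠ 1, it is not a perfect square in Q, so x^2 - 330 has no rational root and is therefore irreducible over Q (a degree-2 polynomial over a field is irreducible iff it has no root). Hence m_α(x) = x^2 - 330.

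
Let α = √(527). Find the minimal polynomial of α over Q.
m_α(x) = x^2 - 527

α satisfies α^2 - 527 = 0, so x^2 - 527 annihilates α. Since d = 527 is squarefree and ≠ 1, it is not a perfect square in Q, so x^2 - 527 has no rational root and is therefore irreducible over Q (a degree-2 polynomial over a field is irreducible iff it has no root). Hence m_α(x) = x^2 - 527.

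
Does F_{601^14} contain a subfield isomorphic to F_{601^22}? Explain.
No: F_{601^22} is not a subfield of F_{601^14}

F_{p^m} embeds in F_{p^n} iff m | n. Here 22 ∤ 14 (since 14 = 0·22 + 14 with remainder 14 ≠ 0), so F_{601^22} is not a subfield of F_{601^14}. Equivalently: if it were, the tower law would give 22 = [F_{601^22}:F_601] dividing [F_{601^14}:F_601] = 14, contradiction.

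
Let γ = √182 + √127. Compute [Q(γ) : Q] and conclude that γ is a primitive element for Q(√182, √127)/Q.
[Q(γ) : Q] = 4 (equivalently, Q(γ) = Q(√182, √127))

Obviously Q(γ) ⊆ Q(√182, √127), and [Q(√182, √127):Q] = 4 (since 182, 127 are distinct squarefree integers > 1 with 23114 not a perfect square). To show equality we compute the minimal polynomial of γ. From γ = √182 + √127: γ^2 = 182 + 2√(23114) + 127 = 309 + 2√(23114), so γ^2 - 309 = 2√(23114); squaring, (γ^2 - 309)^2 = 4·23114, i.e. γ^4 - 618γ^2 + 95481 - 92456 = 0, i.e. γ^4 - 618γ^2 + 3025 = 0. So γ is a root of x^4 - 618x^2 + 3025. This polynomial is irreducible over Q: it has no rational root (each ±√182 ± √127 is irrational), and any factorization into two quadratics over Q would force √(23114) ∈ Q (pairing opposite roots) or √182, √127 ∈ Q (other pairings), all impossible. Hence [Q(γ):Q] = 4 = [Q(√182, √127):Q], so Q(γ) = Q(√182, √127).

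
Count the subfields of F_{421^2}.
F_{421^2} has 2 subfields

The subfields of F_{p^n} are exactly the fields F_{p^d} for d | n (each is the fixed field of the unique index-d subgroup of Gal(F_{p^n}/F_p) ≅ Z/nZ). The divisors of n = 2 are {1, 2}, giving 2 subfields: F_{421^1}, F_{421^2}.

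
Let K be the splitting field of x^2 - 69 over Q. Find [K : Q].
[K : Q] = 2

f(x) = x^2 - 69 factors as (x - √69)(x + √69). The splitting field is K = Q(√69). Since 69 is squarefree and > 1, it is not a perfect square, so x^2 - 69 is irreducible over Q and [Q(√69) : Q] = 2. Hence [K : Q] = 2.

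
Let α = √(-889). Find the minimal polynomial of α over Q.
m_α(x) = x^2 + 889

α satisfies α^2 + 889 = 0, so x^2 + 889 annihilates α. Since d = -889 is squarefree and ≠ 1, it is not a perfect square in Q, so x^2 + 889 has no rational root and is therefore irreducible over Q (a degree-2 polynomial over a field is irreducible iff it has no root). Hence m_α(x) = x^2 + 889.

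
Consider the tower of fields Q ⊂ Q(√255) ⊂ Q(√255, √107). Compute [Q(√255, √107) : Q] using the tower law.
[Q(√255, √107) : Q] = 4

[Q(√255):Q] = 2 (min poly x^2 - 255, irreducible since 255 is squarefree > 1). For the top step, suppose √107 ∈ Q(√255), say √107 = c + d√255 with c, d ∈ Q. Squaring: 107 = c^2 + 255d^2 + 2cd√255. Since √255 ∉ Q this forces 2cd = 0. If d = 0 then √107 = c ∈ Q, contradicting 107 squarefree > 1. If c = 0 then 107 = 255d^2, so 255·107 = (255d)^2 is a perfect square in Q — but 255·107 = 27285 is not a perfect square (since 255 and 107 are distinct squarefree integers). Contradiction. Hence √107 ∉ Q(√255), so x^2 - 107 stays irreducible over Q(√255) and [Q(√255, √107) : Q(√255)] = 2. By the tower law, [Q(√255, √107) : Q] = 2 · 2 = 4.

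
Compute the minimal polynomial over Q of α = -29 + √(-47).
m_α(x) = x^2 + 58x + 888

From α + 29 = √(-47), squaring gives (α + 29)^2 = -47, i.e. α^2 + 58α + 841 = -47, so α^2 + 58α + 888 = 0. The discriminant of x^2 + 58x + 888 is (58)^2 - 4·(888) = 3364 - 3552 = -188, and 4·(-47) is not a perfect square in Q since -47 is squarefree and ≠ 1. Hence x^2 + 58x + 888 is irreducible over Q and is the minimal polynomial of α.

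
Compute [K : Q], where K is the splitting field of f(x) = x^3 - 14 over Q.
[K : Q] = 6

The roots of x^3 - 14 are ∛14, ω∛14, ω^2∛14 where ω = e^(2πi/3) is a primitive cube root of unity, so K = Q(∛14, ω). Now [Q(∛14):Q] = 3 (since 14 is not a perfect cube, x^3 - 14 is irreducible) and [Q(ω):Q] = 2. Both 2 and 3 divide [K:Q], and [K:Q] ≤ 3·2 = 6, so [K:Q] = 6. (Equivalently: Q(∛14) ⊂ R but ω ∉ R, so [K : Q(∛14)] = 2.)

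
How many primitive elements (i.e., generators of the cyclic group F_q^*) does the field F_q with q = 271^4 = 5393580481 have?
There are φ(5393580480) = 1353646080 primitive elements

F_q^* is cyclic of order q - 1 = 5393580480. A cyclic group of order m has exactly φ(m) generators. Here m = 5393580480 = 2^6 · 3^3 · 5 · 17 · 36721, so the number of primitive elements is φ(5393580480) = 1353646080.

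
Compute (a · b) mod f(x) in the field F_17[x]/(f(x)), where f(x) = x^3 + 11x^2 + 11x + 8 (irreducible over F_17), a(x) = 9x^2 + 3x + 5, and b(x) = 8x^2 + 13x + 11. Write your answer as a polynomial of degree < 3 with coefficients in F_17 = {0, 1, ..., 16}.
a · b ≡ 2x^2 + 2x + 10 (mod f(x))

Multiply in F_17[x]: a(x)·b(x) = (9x^2 + 3x + 5)·(8x^2 + 13x + 11) = 4x^4 + 5x^3 + 8x^2 + 13x + 4. This has degree ≥ 3, so divide by f(x) over F_17: 4x^4 + 5x^3 + 8x^2 + 13x + 4 = (4x + 12)·(x^3 + 11x^2 + 11x + 8) + (2x^2 + 2x + 10). Hence a·b ≡ 2x^2 + 2x + 10 (mod f). (F_17[x]/(f) is a field with 17^3 = 4913 elements since f is irreducible of degree 3.)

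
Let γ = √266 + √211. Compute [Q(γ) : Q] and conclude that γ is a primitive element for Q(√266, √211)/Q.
[Q(γ) : Q] = 4 (equivalently, Q(γ) = Q(√266, √211))

Obviously Q(γ) ⊆ Q(√266, √211), and [Q(√266, √211):Q] = 4 (since 266, 211 are distinct squarefree integers > 1 with 56126 not a perfect square). To show equality we compute the minimal polynomial of γ. From γ = √266 + √211: γ^2 = 266 + 2√(56126) + 211 = 477 + 2√(56126), so γ^2 - 477 = 2√(56126); squaring, (γ^2 - 477)^2 = 4·56126, i.e. γ^4 - 954γ^2 + 227529 - 224504 = 0, i.e. γ^4 - 954γ^2 + 3025 = 0. So γ is a root of x^4 - 954x^2 + 3025. This polynomial is irreducible over Q: it has no rational root (each ±√266 ± √211 is irrational), and any factorization into two quadratics over Q would force √(56126) ∈ Q (pairing opposite roots) or √266, √211 ∈ Q (other pairings), all impossible. Hence [Q(γ):Q] = 4 = [Q(√266, √211):Q], so Q(γ) = Q(√266, √211).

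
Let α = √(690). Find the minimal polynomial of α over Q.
m_α(x) = x^2 - 690

α satisfies α^2 - 690 = 0, so x^2 - 690 annihilates α. Since d = 690 is squarefree and ≠ 1, it is not a perfect square in Q, so x^2 - 690 has no rational root and is therefore irreducible over Q (a degree-2 polynomial over a field is irreducible iff it has no root). Hence m_α(x) = x^2 - 690.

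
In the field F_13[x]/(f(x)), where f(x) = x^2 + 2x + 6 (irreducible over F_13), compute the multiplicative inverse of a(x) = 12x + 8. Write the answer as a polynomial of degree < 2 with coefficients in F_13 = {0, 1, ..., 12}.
a(x)^(-1) ≡ 5x + 11 (mod f(x))

Since f is irreducible over F_13, F_13[x]/(f) is a field and a(x) ≠ 0 has an inverse. Apply the extended Euclidean algorithm to f(x) and a(x) in F_13[x]: f(x) = (12x + 3)·a(x) + (8). The last nonzero remainder is the constant 8 = gcd(f, a) in F_13. Back-substituting through the division chain expresses 8 = s(x)·a(x) + t(x)·f(x) with s(x) ≡ x + 10 (mod f), so (x + 10)·a(x) ≡ 8 (mod f). Multiplying by 8^(-1) ≡ 5 in F_13 gives a(x)^(-1) ≡ 5·(x + 10) ≡ 5x + 11 (mod f). Check: (12x + 8)·(5x + 11) = 8x^2 + 3x + 10 ≡ 1 (mod x^2 + 2x + 6).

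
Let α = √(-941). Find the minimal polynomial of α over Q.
m_α(x) = x^2 + 941

α satisfies α^2 + 941 = 0, so x^2 + 941 annihilates α. Since d = -941 is squarefree and ≠ 1, it is not a perfect square in Q, so x^2 + 941 has no rational root and is therefore irreducible over Q (a degree-2 polynomial over a field is irreducible iff it has no root). Hence m_α(x) = x^2 + 941.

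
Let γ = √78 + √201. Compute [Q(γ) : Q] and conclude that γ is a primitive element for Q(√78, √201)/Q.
[Q(γ) : Q] = 4 (equivalently, Q(γ) = Q(√78, √201))

Obviously Q(γ) ⊆ Q(√78, √201), and [Q(√78, √201):Q] = 4 (since 78, 201 are distinct squarefree integers > 1 with 15678 not a perfect square). To show equality we compute the minimal polynomial of γ. From γ = √78 + √201: γ^2 = 78 + 2√(15678) + 201 = 279 + 2√(15678), so γ^2 - 279 = 2√(15678); squaring, (γ^2 - 279)^2 = 4·15678, i.e. γ^4 - 558γ^2 + 77841 - 62712 = 0, i.e. γ^4 - 558γ^2 + 15129 = 0. So γ is a root of x^4 - 558x^2 + 15129. This polynomial is irreducible over Q: it has no rational root (each ±√78 ± √201 is irrational), and any factorization into two quadratics over Q would force √(15678) ∈ Q (pairing opposite roots) or √78, √201 ∈ Q (other pairings), all impossible. Hence [Q(γ):Q] = 4 = [Q(√78, √201):Q], so Q(γ) = Q(√78, √201).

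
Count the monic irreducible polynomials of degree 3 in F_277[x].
There are 7084552 monic irreducible polynomials of degree 3 over F_277

Each element of F_{277^3} that lies in no proper subfield is a root of exactly one monic irreducible of degree 3 over F_277, and each such polynomial has 3 distinct roots in F_{277^3}. By Möbius inversion the count is N_277(3) = (1/3) Σ_{d|3} μ(3/d) · 277^d = (1/3)(μ(3)·277^1 + μ(1)·277^3) = 21253656/3 = 7084552.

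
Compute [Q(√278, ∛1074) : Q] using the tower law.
[Q(√278, ∛1074) : Q] = 6

Let L = Q(√278, ∛1074). Since Q(√278) ⊂ L and [Q(√278):Q] = 2, the tower law gives 2 | [L:Q]. Likewise Q(∛1074) ⊂ L with [Q(∛1074):Q] = 3 (because 1074 is not a perfect cube), so 3 | [L:Q]. As gcd(2,3) = 1, [L:Q] is divisible by 6. Conversely L is generated over Q by √278 and ∛1074, so [L:Q] ≤ 2·3 = 6. Therefore [Q(√278, ∛1074) : Q] = 6.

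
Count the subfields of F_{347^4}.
F_{347^4} has 3 subfields

The subfields of F_{p^n} are exactly the fields F_{p^d} for d | n (each is the fixed field of the unique index-d subgroup of Gal(F_{p^n}/F_p) ≅ Z/nZ). The divisors of n = 4 are {1, 2, 4}, giving 3 subfields: F_{347^1}, F_{347^2}, F_{347^4}.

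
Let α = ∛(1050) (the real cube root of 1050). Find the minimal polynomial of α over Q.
m_α(x) = x^3 - 1050

α satisfies α^3 = 1050, so x^3 - 1050 annihilates α. By the rational root test, a rational root p/q (in lowest terms) of x^3 - 1050 would satisfy p^3 = 1050 q^3, forcing q = 1 and p^3 = 1050; but 1050 is not a perfect cube, contradiction. A monic cubic over Q with no rational root is irreducible (any nontrivial factorization would include a linear factor). Hence x^3 - 1050 is the minimal polynomial of α, and in particular [Q(α):Q] = 3.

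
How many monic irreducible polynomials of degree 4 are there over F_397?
There are 6210109818 monic irreducible polynomials of degree 4 over F_397

Each element of F_{397^4} that lies in no proper subfield is a root of exactly one monic irreducible of degree 4 over F_397, and each such polynomial has 4 distinct roots in F_{397^4}. By Möbius inversion the count is N_397(4) = (1/4) Σ_{d|4} μ(4/d) · 397^d = (1/4)(μ(4)·397^1 + μ(2)·397^2 + μ(1)·397^4) = 24840439272/4 = 6210109818.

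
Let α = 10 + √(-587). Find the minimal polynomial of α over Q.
m_α(x) = x^2 - 20x + 687

From α - 10 = √(-587), squaring gives (α - 10)^2 = -587, i.e. α^2 - 20α + 100 = -587, so α^2 - 20α + 687 = 0. The discriminant of x^2 - 20x + 687 is (-20)^2 - 4·(687) = 400 - 2748 = -2348, and 4·(-587) is not a perfect square in Q since -587 is squarefree and ≠ 1. Hence x^2 - 20x + 687 is irreducible over Q and is the minimal polynomial of α.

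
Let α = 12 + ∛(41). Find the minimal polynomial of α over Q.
m_α(x) = x^3 - 36x^2 + 432x - 1769

Set β = α - 12 = ∛(41), so β^3 = 41. Then (α - 12)^3 - 41 = 0, i.e. α is a root of g(x) = (x - 12)^3 - 41 = x^3 - 36x^2 + 432x - 1769. Since g(x) = h(x - 12) where h(x) = x^3 - 41, and h is irreducible over Q (because 41 is not a perfect cube, so h has no rational root, and a monic cubic with no rational root is irreducible), g is also irreducible (irreducibility is preserved under the substitution x → x - 12). Hence m_α(x) = x^3 - 36x^2 + 432x - 1769.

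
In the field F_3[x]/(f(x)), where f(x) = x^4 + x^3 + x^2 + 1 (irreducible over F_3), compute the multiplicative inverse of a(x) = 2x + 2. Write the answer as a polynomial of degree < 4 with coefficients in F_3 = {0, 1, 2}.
a(x)^(-1) ≡ 2x^3 + 2x + 1 (mod f(x))

Since f is irreducible over F_3, F_3[x]/(f) is a field and a(x) ≠ 0 has an inverse. Apply the extended Euclidean algorithm to f(x) and a(x) in F_3[x]: f(x) = (2x^3 + 2x + 1)·a(x) + (2). The last nonzero remainder is the constant 2 = gcd(f, a) in F_3. Back-substituting through the division chain expresses 2 = s(x)·a(x) + t(x)·f(x) with s(x) ≡ x^3 + x + 2 (mod f), so (x^3 + x + 2)·a(x) ≡ 2 (mod f). Multiplying by 2^(-1) ≡ 2 in F_3 gives a(x)^(-1) ≡ 2·(x^3 + x + 2) ≡ 2x^3 + 2x + 1 (mod f). Check: (2x + 2)·(2x^3 + 2x + 1) = x^4 + x^3 + x^2 + 2 ≡ 1 (mod x^4 + x^3 + x^2 + 1).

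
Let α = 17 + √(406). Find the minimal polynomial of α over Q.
m_α(x) = x^2 - 34x - 117

From α - 17 = √(406), squaring gives (α - 17)^2 = 406, i.e. α^2 - 34α + 289 = 406, so α^2 - 34α - 117 = 0. The discriminant of x^2 - 34x - 117 is (-34)^2 - 4·(-117) = 1156 + 468 = 1624, and 4·(406) is not a perfect square in Q since 406 is squarefree and ≠ 1. Hence x^2 - 34x - 117 is irreducible over Q and is the minimal polynomial of α.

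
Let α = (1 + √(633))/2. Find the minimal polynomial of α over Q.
m_α(x) = x^2 - x - 158

From 2α - 1 = √(633), squaring gives (2α - 1)^2 = 633, i.e. 4α^2 - 4α + 1 = 633, so α^2 - α + (1 - 633)/4 = 0. Since 633 ≡ 1 (mod 4), (1 - 633)/4 = -158 ∈ Z. The polynomial x^2 - x - 158 has discriminant 1 - 4·(-158) = 633, which is not a perfect square in Q (d = 633 is squarefree and ≠ 1), so x^2 - x - 158 is irreducible over Q. It is the minimal polynomial of α.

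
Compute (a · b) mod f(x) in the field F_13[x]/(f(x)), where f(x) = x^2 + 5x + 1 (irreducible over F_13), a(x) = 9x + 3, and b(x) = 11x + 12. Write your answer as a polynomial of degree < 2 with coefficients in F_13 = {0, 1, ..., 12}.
a · b ≡ 10x + 2 (mod f(x))

Multiply in F_13[x]: a(x)·b(x) = (9x + 3)·(11x + 12) = 8x^2 + 11x + 10. This has degree ≥ 2, so divide by f(x) over F_13: 8x^2 + 11x + 10 = (8)·(x^2 + 5x + 1) + (10x + 2). Hence a·b ≡ 10x + 2 (mod f). (F_13[x]/(f) is a field with 13^2 = 169 elements since f is irreducible of degree 2.)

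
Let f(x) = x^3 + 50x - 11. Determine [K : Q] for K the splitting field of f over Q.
[K : Q] = 6

By the rational root test, any rational root of the monic integer polynomial f(x) = x^3 + 50x - 11 must be an integer dividing the constant term -11, i.e. one of ±{1, 11}. Evaluating: f(1) = 40, f(-1) = -62, f(11) = 1870, f(-11) = -1892; none is 0, so f has no rational root and is therefore irreducible over Q (a cubic with no linear factor over a field is irreducible). For an irreducible cubic, the Galois group is A_3 or S_3 according as the discriminant disc(f) = -4a^3 - 27b^2 = -4·(50)^3 - 27·(-11)^2 = -503267 is or is not a square in Q. Here disc(f) = -503267 is not a perfect square in Q, so the Galois group of f over Q is not contained in A_3 and must be all of S_3. The splitting field has degree |S_3| = 6 over Q, so [K : Q] = 6.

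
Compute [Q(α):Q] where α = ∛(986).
[Q(α):Q] = 3

The minimal polynomial of α is x^3 - 986, irreducible over Q since 986 is not a perfect cube (so x^3 - 986 has no rational root). Hence [Q(α):Q] = deg(m_α) = 3.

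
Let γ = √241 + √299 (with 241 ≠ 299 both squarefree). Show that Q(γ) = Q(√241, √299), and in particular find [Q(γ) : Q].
[Q(γ) : Q] = 4 (equivalently, Q(γ) = Q(√241, √299))

Obviously Q(γ) ⊆ Q(√241, √299), and [Q(√241, √299):Q] = 4 (since 241, 299 are distinct squarefree integers > 1 with 72059 not a perfect square). To show equality we compute the minimal polynomial of γ. From γ = √241 + √299: γ^2 = 241 + 2√(72059) + 299 = 540 + 2√(72059), so γ^2 - 540 = 2√(72059); squaring, (γ^2 - 540)^2 = 4·72059, i.e. γ^4 - 1080γ^2 + 291600 - 288236 = 0, i.e. γ^4 - 1080γ^2 + 3364 = 0. So γ is a root of x^4 - 1080x^2 + 3364. This polynomial is irreducible over Q: it has no rational root (each ±√241 ± √299 is irrational), and any factorization into two quadratics over Q would force √(72059) ∈ Q (pairing opposite roots) or √241, √299 ∈ Q (other pairings), all impossible. Hence [Q(γ):Q] = 4 = [Q(√241, √299):Q], so Q(γ) = Q(√241, √299).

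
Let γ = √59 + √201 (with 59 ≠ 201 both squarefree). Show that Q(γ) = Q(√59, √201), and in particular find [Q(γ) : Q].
[Q(γ) : Q] = 4 (equivalently, Q(γ) = Q(√59, √201))

Obviously Q(γ) ⊆ Q(√59, √201), and [Q(√59, √201):Q] = 4 (since 59, 201 are distinct squarefree integers > 1 with 11859 not a perfect square). To show equality we compute the minimal polynomial of γ. From γ = √59 + √201: γ^2 = 59 + 2√(11859) + 201 = 260 + 2√(11859), so γ^2 - 260 = 2√(11859); squaring, (γ^2 - 260)^2 = 4·11859, i.e. γ^4 - 520γ^2 + 67600 - 47436 = 0, i.e. γ^4 - 520γ^2 + 20164 = 0. So γ is a root of x^4 - 520x^2 + 20164. This polynomial is irreducible over Q: it has no rational root (each ±√59 ± √201 is irrational), and any factorization into two quadratics over Q would force √(11859) ∈ Q (pairing opposite roots) or √59, √201 ∈ Q (other pairings), all impossible. Hence [Q(γ):Q] = 4 = [Q(√59, √201):Q], so Q(γ) = Q(√59, √201).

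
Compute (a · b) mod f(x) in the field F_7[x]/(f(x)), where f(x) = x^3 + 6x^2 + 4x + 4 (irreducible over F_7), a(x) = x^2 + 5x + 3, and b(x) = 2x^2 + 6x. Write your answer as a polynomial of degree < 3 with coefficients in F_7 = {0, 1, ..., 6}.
a · b ≡ 4x^2 + x + 5 (mod f(x))

Multiply in F_7[x]: a(x)·b(x) = (x^2 + 5x + 3)·(2x^2 + 6x) = 2x^4 + 2x^3 + x^2 + 4x. This has degree ≥ 3, so divide by f(x) over F_7: 2x^4 + 2x^3 + x^2 + 4x = (2x + 4)·(x^3 + 6x^2 + 4x + 4) + (4x^2 + x + 5). Hence a·b ≡ 4x^2 + x + 5 (mod f). (F_7[x]/(f) is a field with 7^3 = 343 elements since f is irreducible of degree 3.)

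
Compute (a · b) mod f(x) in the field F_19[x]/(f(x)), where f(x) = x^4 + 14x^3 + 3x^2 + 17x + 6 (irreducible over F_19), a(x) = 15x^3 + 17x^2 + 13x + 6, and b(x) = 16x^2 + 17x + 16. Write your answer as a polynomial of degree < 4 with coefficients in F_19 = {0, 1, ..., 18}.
a · b ≡ 7x^3 + 11x^2 + 6x + 13 (mod f(x))

Multiply in F_19[x]: a(x)·b(x) = (15x^3 + 17x^2 + 13x + 6)·(16x^2 + 17x + 16) = 12x^5 + 14x^4 + 15x^3 + 6x + 1. This has degree ≥ 4, so divide by f(x) over F_19: 12x^5 + 14x^4 + 15x^3 + 6x + 1 = (12x + 17)·(x^4 + 14x^3 + 3x^2 + 17x + 6) + (7x^3 + 11x^2 + 6x + 13). Hence a·b ≡ 7x^3 + 11x^2 + 6x + 13 (mod f). (F_19[x]/(f) is a field with 19^4 = 130321 elements since f is irreducible of degree 4.)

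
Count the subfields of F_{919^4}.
F_{919^4} has 3 subfields

The subfields of F_{p^n} are exactly the fields F_{p^d} for d | n (each is the fixed field of the unique index-d subgroup of Gal(F_{p^n}/F_p) ≅ Z/nZ). The divisors of n = 4 are {1, 2, 4}, giving 3 subfields: F_{919^1}, F_{919^2}, F_{919^4}.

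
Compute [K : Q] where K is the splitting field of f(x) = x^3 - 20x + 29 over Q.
[K : Q] = 6

By the rational root test, any rational root of the monic integer polynomial f(x) = x^3 - 20x + 29 must be an integer dividing the constant term 29, i.e. one of ±{1, 29}. Evaluating: f(1) = 10, f(-1) = 48, f(29) = 23838, f(-29) = -23780; none is 0, so f has no rational root and is therefore irreducible over Q (a cubic with no linear factor over a field is irreducible). For an irreducible cubic, the Galois group is A_3 or S_3 according as the discriminant disc(f) = -4a^3 - 27b^2 = -4·(-20)^3 - 27·(29)^2 = 9293 is or is not a square in Q. Here disc(f) = 9293 is not a perfect square in Q, so the Galois group of f over Q is not contained in A_3 and must be all of S_3. The splitting field has degree |S_3| = 6 over Q, so [K : Q] = 6.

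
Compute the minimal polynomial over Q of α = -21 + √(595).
m_α(x) = x^2 + 42x - 154

From α + 21 = √(595), squaring gives (α + 21)^2 = 595, i.e. α^2 + 42α + 441 = 595, so α^2 + 42α - 154 = 0. The discriminant of x^2 + 42x - 154 is (42)^2 - 4·(-154) = 1764 + 616 = 2380, and 4·(595) is not a perfect square in Q since 595 is squarefree and ≠ 1. Hence x^2 + 42x - 154 is irreducible over Q and is the minimal polynomial of α.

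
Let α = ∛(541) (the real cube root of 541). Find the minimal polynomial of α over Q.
m_α(x) = x^3 - 541

α satisfies α^3 = 541, so x^3 - 541 annihilates α. By the rational root test, a rational root p/q (in lowest terms) of x^3 - 541 would satisfy p^3 = 541 q^3, forcing q = 1 and p^3 = 541; but 541 is not a perfect cube, contradiction. A monic cubic over Q with no rational root is irreducible (any nontrivial factorization would include a linear factor). Hence x^3 - 541 is the minimal polynomial of α, and in particular [Q(α):Q] = 3.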